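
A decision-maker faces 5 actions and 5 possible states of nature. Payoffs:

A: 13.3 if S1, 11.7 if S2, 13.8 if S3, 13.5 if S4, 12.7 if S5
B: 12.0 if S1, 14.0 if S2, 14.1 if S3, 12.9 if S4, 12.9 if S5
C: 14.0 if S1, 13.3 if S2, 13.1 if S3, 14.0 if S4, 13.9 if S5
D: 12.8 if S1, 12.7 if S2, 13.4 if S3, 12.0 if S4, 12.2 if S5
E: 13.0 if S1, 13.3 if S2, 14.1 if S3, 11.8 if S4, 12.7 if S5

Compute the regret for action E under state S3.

0.0

Best payoff under S3 is 14.1.
Regret = 14.1 − 14.1 = 0.0.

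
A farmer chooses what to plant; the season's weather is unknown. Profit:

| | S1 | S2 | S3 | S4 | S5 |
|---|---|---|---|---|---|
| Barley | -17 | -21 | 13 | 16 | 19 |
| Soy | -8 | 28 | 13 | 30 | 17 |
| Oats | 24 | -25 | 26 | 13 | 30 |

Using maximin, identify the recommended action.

Soy

Row minima: Barley=-21, Soy=-8, Oats=-25
Best worst-case = -8 → Soy.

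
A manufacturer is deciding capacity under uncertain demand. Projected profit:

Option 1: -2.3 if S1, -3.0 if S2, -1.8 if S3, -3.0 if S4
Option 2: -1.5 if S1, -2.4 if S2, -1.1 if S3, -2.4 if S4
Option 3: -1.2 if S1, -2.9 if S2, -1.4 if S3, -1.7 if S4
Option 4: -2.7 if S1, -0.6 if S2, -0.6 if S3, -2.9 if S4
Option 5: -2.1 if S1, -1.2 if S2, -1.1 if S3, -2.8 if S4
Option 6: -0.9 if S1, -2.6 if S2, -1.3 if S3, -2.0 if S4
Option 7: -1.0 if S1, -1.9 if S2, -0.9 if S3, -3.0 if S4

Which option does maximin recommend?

Row minima: Option 1=-3.0, Option 2=-2.4, Option 3=-2.9, Option 4=-2.9, Option 5=-2.8, Option 6=-2.6, Option 7=-3.0
Best worst-case = -2.4 → Option 2.

Option 2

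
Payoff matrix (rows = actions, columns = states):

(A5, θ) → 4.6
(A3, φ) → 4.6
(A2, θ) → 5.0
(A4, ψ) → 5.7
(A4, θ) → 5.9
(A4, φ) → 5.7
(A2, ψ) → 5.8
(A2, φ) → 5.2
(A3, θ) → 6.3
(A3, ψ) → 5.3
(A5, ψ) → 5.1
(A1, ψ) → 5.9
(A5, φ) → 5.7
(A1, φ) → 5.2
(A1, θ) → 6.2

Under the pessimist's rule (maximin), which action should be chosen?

Row minima: A1=5.2, A2=5.0, A3=4.6, A4=5.7, A5=4.6
Best worst-case = 5.7 → A4.

A4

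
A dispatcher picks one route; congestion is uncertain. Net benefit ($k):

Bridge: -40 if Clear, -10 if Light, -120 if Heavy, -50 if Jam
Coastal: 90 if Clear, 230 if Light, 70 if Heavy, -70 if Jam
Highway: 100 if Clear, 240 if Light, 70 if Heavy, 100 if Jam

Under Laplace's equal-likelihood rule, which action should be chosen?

Highway

Row averages: Bridge=-55, Coastal=80, Highway=127.5
Highest average = 127.5 → Highway.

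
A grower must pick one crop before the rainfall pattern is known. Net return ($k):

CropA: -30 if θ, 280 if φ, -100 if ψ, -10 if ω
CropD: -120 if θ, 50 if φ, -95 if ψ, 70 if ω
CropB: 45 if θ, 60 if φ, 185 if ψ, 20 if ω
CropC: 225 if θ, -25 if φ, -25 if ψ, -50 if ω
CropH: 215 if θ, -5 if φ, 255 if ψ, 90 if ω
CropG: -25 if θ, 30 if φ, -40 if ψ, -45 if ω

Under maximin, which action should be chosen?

Row minima: CropA=-100, CropD=-120, CropB=20, CropC=-50, CropH=-5, CropG=-45
Best worst-case = 20 → CropB.

CropB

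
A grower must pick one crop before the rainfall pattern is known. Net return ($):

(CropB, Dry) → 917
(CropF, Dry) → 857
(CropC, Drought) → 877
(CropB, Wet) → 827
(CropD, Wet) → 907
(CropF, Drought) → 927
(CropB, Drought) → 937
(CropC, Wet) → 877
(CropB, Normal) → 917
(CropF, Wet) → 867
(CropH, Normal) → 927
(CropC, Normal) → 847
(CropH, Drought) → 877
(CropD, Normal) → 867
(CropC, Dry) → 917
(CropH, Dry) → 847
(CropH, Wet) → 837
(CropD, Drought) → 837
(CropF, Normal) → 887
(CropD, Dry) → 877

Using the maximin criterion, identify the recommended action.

Row minima: CropB=827, CropH=837, CropF=857, CropC=847, CropD=837
Best worst-case = 857 → CropF.

CropF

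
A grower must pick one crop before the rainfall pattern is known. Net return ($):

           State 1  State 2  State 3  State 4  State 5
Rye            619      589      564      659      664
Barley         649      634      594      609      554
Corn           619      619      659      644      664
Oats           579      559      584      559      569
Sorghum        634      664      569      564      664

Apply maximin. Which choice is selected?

Corn

Row minima: Rye=564, Barley=554, Corn=619, Oats=559, Sorghum=564
Best worst-case = 619 → Corn.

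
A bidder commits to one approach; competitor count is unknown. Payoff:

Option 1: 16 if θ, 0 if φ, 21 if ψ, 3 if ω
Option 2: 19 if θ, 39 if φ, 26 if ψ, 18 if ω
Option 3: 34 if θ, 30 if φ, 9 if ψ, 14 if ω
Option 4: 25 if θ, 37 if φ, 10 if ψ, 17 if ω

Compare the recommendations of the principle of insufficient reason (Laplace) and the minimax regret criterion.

Row averages: Option 1=10, Option 2=25.5, Option 3=21.75, Option 4=22.25
Highest average = 25.5 → Option 2.
Column bests: θ=34, φ=39, ψ=26, ω=18.
Option 1 regrets: 18, 39, 5, 15 → max 39
Option 2 regrets: 15, 0, 0, 0 → max 15
Option 3 regrets: 0, 9, 17, 4 → max 17
Option 4 regrets: 9, 2, 16, 1 → max 16
Smallest max regret = 15 → Option 2.

laplace → Option 2; minimax regret → Option 2 (agree)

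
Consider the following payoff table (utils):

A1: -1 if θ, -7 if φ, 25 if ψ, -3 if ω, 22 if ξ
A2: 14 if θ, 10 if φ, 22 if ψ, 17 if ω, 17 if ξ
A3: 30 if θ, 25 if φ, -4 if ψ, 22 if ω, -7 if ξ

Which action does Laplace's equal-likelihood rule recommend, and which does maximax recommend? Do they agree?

Row averages: A1=7.2, A2=16, A3=13.2
Highest average = 16 → A2.
Row maxima: A1=25, A2=22, A3=30
Best best-case = 30 → A3.

laplace → A2; maximax → A3 (disagree)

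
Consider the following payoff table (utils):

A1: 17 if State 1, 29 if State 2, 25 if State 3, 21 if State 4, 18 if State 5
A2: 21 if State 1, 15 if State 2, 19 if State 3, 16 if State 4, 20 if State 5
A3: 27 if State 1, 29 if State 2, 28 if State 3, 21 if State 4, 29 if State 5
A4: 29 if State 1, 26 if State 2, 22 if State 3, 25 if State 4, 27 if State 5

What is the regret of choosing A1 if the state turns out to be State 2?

0

Best payoff under State 2 is 29.
Regret = 29 − 29 = 0.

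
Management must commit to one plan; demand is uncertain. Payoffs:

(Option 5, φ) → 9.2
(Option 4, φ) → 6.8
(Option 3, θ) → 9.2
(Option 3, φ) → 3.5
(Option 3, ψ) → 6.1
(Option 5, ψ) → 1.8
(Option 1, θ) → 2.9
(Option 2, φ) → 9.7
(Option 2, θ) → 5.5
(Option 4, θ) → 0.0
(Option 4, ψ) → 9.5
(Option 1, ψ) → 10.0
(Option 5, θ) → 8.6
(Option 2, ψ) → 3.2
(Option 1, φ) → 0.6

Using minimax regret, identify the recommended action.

Option 3

Column bests: θ=9.2, φ=9.7, ψ=10.0.
Option 1 regrets: 6.3, 9.1, 0.0 → max 9.1
Option 2 regrets: 3.7, 0.0, 6.8 → max 6.8
Option 3 regrets: 0.0, 6.2, 3.9 → max 6.2
Option 4 regrets: 9.2, 2.9, 0.5 → max 9.2
Option 5 regrets: 0.6, 0.5, 8.2 → max 8.2
Smallest max regret = 6.2 → Option 3.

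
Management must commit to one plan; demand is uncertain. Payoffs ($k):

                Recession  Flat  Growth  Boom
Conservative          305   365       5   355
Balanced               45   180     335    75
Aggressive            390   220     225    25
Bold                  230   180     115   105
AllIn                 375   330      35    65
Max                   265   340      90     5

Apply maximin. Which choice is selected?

Bold

Row minima: Conservative=5, Balanced=45, Aggressive=25, Bold=105, AllIn=35, Max=5
Best worst-case = 105 → Bold.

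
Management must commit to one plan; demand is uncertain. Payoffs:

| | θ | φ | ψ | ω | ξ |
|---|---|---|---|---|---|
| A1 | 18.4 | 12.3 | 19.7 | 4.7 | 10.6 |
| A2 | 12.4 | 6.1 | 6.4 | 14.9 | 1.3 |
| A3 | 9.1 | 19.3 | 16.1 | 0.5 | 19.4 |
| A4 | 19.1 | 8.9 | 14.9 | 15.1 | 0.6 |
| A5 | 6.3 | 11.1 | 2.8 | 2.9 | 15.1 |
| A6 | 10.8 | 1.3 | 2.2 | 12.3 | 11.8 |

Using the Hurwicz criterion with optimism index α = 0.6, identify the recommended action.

A1

A1: 0.6·19.7 + 0.4·4.7 = 13.7
A2: 0.6·14.9 + 0.4·1.3 = 9.46
A3: 0.6·19.4 + 0.4·0.5 = 11.84
A4: 0.6·19.1 + 0.4·0.6 = 11.7
A5: 0.6·15.1 + 0.4·2.8 = 10.18
A6: 0.6·12.3 + 0.4·1.3 = 7.9
Highest Hurwicz score = 13.7 → A1.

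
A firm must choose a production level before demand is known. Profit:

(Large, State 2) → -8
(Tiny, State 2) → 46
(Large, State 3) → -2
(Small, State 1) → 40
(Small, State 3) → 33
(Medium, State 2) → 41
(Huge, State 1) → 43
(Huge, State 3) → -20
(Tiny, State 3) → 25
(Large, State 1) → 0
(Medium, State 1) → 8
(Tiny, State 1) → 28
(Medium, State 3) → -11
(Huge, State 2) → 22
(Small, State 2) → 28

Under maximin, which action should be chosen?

Small

Row minima: Tiny=25, Small=28, Medium=-11, Large=-8, Huge=-20
Best worst-case = 28 → Small.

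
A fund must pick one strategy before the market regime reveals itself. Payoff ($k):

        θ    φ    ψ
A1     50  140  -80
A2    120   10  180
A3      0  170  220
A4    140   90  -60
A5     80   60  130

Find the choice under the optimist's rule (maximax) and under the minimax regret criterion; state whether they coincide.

maximax → A3; minimax regret → A5 (disagree)

Row maxima: A1=140, A2=180, A3=220, A4=140, A5=130
Best best-case = 220 → A3.
Column bests: θ=140, φ=170, ψ=220.
A1 regrets: 90, 30, 300 → max 300
A2 regrets: 20, 160, 40 → max 160
A3 regrets: 140, 0, 0 → max 140
A4 regrets: 0, 80, 280 → max 280
A5 regrets: 60, 110, 90 → max 110
Smallest max regret = 110 → A5.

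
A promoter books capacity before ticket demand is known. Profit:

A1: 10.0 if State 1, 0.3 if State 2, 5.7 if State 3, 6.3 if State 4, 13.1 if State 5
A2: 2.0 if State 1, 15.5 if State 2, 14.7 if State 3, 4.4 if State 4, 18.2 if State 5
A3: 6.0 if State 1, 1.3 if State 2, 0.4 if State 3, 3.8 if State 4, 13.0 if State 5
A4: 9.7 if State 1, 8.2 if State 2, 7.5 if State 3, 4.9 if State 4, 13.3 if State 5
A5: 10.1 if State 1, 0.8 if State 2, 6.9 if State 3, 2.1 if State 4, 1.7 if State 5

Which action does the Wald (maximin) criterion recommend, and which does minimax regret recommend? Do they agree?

maximin → A4; minimax regret → A4 (agree)

Row minima: A1=0.3, A2=2.0, A3=0.4, A4=4.9, A5=0.8
Best worst-case = 4.9 → A4.
Column bests: State 1=10.1, State 2=15.5, State 3=14.7, State 4=6.3, State 5=18.2.
A1 regrets: 0.1, 15.2, 9.0, 0.0, 5.1 → max 15.2
A2 regrets: 8.1, 0.0, 0.0, 1.9, 0.0 → max 8.1
A3 regrets: 4.1, 14.2, 14.3, 2.5, 5.2 → max 14.3
A4 regrets: 0.4, 7.3, 7.2, 1.4, 4.9 → max 7.3
A5 regrets: 0.0, 14.7, 7.8, 4.2, 16.5 → max 16.5
Smallest max regret = 7.3 → A4.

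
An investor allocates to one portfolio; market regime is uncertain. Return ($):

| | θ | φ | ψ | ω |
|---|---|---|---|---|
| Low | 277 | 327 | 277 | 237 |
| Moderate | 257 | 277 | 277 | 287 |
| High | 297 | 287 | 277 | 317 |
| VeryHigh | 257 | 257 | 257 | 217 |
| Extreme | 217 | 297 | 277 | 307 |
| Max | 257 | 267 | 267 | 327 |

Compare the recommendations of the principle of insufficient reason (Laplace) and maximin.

Row averages: Low=279.5, Moderate=274.5, High=294.5, VeryHigh=247, Extreme=274.5, Max=279.5
Highest average = 294.5 → High.
Row minima: Low=237, Moderate=257, High=277, VeryHigh=217, Extreme=217, Max=257
Best worst-case = 277 → High.

laplace → High; maximin → High (agree)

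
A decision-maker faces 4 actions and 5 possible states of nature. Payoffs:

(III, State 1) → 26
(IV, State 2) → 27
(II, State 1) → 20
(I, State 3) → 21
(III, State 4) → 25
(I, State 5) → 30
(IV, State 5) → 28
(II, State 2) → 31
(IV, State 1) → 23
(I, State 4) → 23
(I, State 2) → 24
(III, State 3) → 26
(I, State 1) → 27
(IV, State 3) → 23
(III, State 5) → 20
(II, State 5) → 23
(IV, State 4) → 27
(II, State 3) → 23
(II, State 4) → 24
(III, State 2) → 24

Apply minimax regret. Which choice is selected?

IV

Column bests: State 1=27, State 2=31, State 3=26, State 4=27, State 5=30.
I regrets: 0, 7, 5, 4, 0 → max 7
II regrets: 7, 0, 3, 3, 7 → max 7
III regrets: 1, 7, 0, 2, 10 → max 10
IV regrets: 4, 4, 3, 0, 2 → max 4
Smallest max regret = 4 → IV.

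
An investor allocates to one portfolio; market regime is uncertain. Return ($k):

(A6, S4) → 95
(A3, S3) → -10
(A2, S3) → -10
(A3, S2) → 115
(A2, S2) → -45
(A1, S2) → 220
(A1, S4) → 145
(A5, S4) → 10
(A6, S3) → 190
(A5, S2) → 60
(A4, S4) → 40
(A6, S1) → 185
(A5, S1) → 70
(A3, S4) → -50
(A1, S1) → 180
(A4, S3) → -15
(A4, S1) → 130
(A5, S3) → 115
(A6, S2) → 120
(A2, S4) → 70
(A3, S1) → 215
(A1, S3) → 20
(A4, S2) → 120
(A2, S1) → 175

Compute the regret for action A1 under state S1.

Best payoff under S1 is 215.
Regret = 215 − 180 = 35.

35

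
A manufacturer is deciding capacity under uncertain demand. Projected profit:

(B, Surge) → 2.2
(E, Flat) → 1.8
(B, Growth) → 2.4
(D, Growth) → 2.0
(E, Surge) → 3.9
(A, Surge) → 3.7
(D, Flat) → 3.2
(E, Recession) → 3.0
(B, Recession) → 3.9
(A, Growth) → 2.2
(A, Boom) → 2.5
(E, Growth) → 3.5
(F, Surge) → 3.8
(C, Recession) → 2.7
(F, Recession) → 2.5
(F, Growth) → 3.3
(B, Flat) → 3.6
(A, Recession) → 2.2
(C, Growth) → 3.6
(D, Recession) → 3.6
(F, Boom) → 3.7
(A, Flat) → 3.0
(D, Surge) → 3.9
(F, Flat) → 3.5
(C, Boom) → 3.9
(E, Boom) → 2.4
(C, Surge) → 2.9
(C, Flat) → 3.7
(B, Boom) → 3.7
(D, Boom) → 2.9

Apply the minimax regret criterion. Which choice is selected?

Column bests: Recession=3.9, Flat=3.7, Growth=3.6, Boom=3.9, Surge=3.9.
A regrets: 1.7, 0.7, 1.4, 1.4, 0.2 → max 1.7
B regrets: 0.0, 0.1, 1.2, 0.2, 1.7 → max 1.7
C regrets: 1.2, 0.0, 0.0, 0.0, 1.0 → max 1.2
D regrets: 0.3, 0.5, 1.6, 1.0, 0.0 → max 1.6
E regrets: 0.9, 1.9, 0.1, 1.5, 0.0 → max 1.9
F regrets: 1.4, 0.2, 0.3, 0.2, 0.1 → max 1.4
Smallest max regret = 1.2 → C.

C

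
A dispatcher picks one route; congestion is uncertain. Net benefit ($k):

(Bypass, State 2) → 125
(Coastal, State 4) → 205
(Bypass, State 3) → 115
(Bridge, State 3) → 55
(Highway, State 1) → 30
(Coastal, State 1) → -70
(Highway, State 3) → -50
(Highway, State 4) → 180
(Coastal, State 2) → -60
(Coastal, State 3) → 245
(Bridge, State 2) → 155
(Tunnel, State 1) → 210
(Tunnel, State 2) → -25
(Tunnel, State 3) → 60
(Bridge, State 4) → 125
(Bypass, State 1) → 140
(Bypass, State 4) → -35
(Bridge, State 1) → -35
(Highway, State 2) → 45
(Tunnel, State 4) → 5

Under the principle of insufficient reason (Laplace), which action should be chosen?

Row averages: Bypass=86.25, Tunnel=62.5, Bridge=75, Coastal=80, Highway=51.25
Highest average = 86.25 → Bypass.

Bypass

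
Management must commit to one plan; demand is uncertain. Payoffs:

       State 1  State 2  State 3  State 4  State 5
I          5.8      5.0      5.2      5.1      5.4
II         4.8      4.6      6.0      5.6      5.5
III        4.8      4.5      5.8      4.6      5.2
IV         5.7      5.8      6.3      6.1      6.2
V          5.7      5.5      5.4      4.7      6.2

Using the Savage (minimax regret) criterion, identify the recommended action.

IV

Column bests: State 1=5.8, State 2=5.8, State 3=6.3, State 4=6.1, State 5=6.2.
I regrets: 0.0, 0.8, 1.1, 1.0, 0.8 → max 1.1
II regrets: 1.0, 1.2, 0.3, 0.5, 0.7 → max 1.2
III regrets: 1.0, 1.3, 0.5, 1.5, 1.0 → max 1.5
IV regrets: 0.1, 0.0, 0.0, 0.0, 0.0 → max 0.1
V regrets: 0.1, 0.3, 0.9, 1.4, 0.0 → max 1.4
Smallest max regret = 0.1 → IV.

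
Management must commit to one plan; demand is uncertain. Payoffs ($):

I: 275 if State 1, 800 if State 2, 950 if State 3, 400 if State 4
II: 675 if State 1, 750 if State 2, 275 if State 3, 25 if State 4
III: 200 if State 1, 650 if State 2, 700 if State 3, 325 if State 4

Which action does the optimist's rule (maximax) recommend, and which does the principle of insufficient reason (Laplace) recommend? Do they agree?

maximax → I; laplace → I (agree)

Row maxima: I=950, II=750, III=700
Best best-case = 950 → I.
Row averages: I=606.25, II=431.25, III=468.75
Highest average = 606.25 → I.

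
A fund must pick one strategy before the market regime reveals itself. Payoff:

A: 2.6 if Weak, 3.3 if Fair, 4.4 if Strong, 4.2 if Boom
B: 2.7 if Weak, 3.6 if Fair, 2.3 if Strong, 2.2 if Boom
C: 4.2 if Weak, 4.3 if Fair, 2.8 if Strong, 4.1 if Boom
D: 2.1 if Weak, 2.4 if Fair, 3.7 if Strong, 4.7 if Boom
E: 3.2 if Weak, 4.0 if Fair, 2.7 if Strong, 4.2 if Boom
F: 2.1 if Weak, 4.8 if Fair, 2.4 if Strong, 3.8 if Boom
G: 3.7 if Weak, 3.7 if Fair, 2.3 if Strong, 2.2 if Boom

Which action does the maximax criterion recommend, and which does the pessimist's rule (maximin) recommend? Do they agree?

maximax → F; maximin → C (disagree)

Row maxima: A=4.4, B=3.6, C=4.3, D=4.7, E=4.2, F=4.8, G=3.7
Best best-case = 4.8 → F.
Row minima: A=2.6, B=2.2, C=2.8, D=2.1, E=2.7, F=2.1, G=2.2
Best worst-case = 2.8 → C.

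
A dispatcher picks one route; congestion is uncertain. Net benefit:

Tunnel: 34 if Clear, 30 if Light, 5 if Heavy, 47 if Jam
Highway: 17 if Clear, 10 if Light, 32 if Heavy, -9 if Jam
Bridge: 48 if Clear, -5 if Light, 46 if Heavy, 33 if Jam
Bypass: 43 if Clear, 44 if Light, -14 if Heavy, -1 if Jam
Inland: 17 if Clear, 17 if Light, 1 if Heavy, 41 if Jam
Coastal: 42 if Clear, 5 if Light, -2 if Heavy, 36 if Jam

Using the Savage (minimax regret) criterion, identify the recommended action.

Column bests: Clear=48, Light=44, Heavy=46, Jam=47.
Tunnel regrets: 14, 14, 41, 0 → max 41
Highway regrets: 31, 34, 14, 56 → max 56
Bridge regrets: 0, 49, 0, 14 → max 49
Bypass regrets: 5, 0, 60, 48 → max 60
Inland regrets: 31, 27, 45, 6 → max 45
Coastal regrets: 6, 39, 48, 11 → max 48
Smallest max regret = 41 → Tunnel.

Tunnel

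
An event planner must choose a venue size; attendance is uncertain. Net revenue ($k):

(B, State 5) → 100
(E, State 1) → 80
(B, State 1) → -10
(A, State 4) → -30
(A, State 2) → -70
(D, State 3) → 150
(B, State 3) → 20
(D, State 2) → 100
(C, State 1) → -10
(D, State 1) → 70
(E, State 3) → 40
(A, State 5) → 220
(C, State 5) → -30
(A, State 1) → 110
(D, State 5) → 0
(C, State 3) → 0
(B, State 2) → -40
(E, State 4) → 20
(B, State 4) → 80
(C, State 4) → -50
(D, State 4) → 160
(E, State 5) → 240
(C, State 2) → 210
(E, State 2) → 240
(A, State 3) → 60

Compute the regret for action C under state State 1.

Best payoff under State 1 is 110.
Regret = 110 − (-10) = 120.

120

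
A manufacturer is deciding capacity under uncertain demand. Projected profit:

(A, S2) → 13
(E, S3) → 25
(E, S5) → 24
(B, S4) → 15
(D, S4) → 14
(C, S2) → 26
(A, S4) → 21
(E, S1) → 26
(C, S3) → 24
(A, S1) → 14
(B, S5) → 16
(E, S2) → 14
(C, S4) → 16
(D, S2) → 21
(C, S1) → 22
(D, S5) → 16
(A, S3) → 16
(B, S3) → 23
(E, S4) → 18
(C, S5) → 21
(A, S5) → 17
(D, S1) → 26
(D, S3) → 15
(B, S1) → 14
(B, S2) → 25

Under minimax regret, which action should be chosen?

C

Column bests: S1=26, S2=26, S3=25, S4=21, S5=24.
A regrets: 12, 13, 9, 0, 7 → max 13
B regrets: 12, 1, 2, 6, 8 → max 12
C regrets: 4, 0, 1, 5, 3 → max 5
D regrets: 0, 5, 10, 7, 8 → max 10
E regrets: 0, 12, 0, 3, 0 → max 12
Smallest max regret = 5 → C.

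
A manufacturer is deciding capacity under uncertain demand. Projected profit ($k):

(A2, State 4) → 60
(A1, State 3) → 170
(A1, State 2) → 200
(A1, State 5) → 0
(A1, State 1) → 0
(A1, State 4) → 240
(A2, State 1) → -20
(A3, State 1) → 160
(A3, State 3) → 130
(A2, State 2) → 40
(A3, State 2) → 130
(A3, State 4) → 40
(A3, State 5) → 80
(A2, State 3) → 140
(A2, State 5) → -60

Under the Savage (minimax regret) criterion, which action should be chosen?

A1

Column bests: State 1=160, State 2=200, State 3=170, State 4=240, State 5=80.
A1 regrets: 160, 0, 0, 0, 80 → max 160
A2 regrets: 180, 160, 30, 180, 140 → max 180
A3 regrets: 0, 70, 40, 200, 0 → max 200
Smallest max regret = 160 → A1.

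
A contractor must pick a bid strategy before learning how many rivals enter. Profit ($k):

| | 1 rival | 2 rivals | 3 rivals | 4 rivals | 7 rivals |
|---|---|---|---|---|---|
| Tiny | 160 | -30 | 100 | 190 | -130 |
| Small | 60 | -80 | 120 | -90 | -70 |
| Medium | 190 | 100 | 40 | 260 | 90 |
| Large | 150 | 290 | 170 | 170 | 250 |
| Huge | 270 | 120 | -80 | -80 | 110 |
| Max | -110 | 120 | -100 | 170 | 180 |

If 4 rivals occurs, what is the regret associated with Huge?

340

Best payoff under 4 rivals is 260.
Regret = 260 − (-80) = 340.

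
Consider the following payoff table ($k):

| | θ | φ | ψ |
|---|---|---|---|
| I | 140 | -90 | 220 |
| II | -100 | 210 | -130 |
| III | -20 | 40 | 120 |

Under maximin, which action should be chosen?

III

Row minima: I=-90, II=-130, III=-20
Best worst-case = -20 → III.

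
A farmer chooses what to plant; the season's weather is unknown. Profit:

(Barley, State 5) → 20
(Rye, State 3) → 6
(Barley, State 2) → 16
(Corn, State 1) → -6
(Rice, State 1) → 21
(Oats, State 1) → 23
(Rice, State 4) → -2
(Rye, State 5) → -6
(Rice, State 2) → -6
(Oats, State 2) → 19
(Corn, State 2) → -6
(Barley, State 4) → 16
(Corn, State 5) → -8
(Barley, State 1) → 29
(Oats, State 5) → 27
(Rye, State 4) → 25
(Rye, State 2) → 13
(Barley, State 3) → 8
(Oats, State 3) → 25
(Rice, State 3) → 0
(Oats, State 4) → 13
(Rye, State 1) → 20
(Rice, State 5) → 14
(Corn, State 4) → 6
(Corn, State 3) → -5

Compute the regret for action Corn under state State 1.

35

Best payoff under State 1 is 29.
Regret = 29 − (-6) = 35.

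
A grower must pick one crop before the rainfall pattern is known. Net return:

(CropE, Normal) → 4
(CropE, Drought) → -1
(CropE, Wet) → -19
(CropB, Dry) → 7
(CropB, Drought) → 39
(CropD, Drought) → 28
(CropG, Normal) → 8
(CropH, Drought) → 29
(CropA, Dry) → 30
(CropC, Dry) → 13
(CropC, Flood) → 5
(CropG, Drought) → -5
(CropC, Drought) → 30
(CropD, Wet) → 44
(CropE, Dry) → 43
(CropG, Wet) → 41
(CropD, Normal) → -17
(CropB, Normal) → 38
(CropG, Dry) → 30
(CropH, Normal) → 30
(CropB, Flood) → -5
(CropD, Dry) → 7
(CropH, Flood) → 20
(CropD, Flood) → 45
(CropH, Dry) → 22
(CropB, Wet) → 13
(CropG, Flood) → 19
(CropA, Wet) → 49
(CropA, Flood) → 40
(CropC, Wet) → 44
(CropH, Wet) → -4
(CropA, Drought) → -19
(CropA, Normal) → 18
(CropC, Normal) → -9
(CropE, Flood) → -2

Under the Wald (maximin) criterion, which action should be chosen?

Row minima: CropH=-4, CropG=-5, CropB=-5, CropA=-19, CropC=-9, CropD=-17, CropE=-19
Best worst-case = -4 → CropH.

CropH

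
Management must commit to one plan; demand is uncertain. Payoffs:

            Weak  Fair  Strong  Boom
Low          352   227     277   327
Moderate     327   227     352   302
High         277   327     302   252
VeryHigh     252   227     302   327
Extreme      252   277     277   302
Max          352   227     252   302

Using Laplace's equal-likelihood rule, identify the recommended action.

Row averages: Low=295.75, Moderate=302, High=289.5, VeryHigh=277, Extreme=277, Max=283.25
Highest average = 302 → Moderate.

Moderate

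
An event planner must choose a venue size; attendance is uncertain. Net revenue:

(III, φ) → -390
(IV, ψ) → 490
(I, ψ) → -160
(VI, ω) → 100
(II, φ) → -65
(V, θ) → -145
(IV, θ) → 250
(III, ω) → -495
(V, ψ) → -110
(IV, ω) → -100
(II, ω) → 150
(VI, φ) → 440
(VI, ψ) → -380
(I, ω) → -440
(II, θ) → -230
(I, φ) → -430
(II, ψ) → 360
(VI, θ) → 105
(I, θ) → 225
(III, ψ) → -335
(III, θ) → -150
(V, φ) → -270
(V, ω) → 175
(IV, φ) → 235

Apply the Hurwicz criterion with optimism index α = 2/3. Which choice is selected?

IV

I: 2/3·225 + 1/3·(-440) = 10/3
II: 2/3·360 + 1/3·(-230) = 490/3
III: 2/3·(-150) + 1/3·(-495) = -265
IV: 2/3·490 + 1/3·(-100) = 880/3
V: 2/3·175 + 1/3·(-270) = 80/3
VI: 2/3·440 + 1/3·(-380) = 500/3
Highest Hurwicz score = 880/3 → IV.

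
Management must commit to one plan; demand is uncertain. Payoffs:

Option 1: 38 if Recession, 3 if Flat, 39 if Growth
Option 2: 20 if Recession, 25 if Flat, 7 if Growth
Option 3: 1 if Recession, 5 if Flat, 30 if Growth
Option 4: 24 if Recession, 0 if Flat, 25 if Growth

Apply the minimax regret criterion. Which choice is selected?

Column bests: Recession=38, Flat=25, Growth=39.
Option 1 regrets: 0, 22, 0 → max 22
Option 2 regrets: 18, 0, 32 → max 32
Option 3 regrets: 37, 20, 9 → max 37
Option 4 regrets: 14, 25, 14 → max 25
Smallest max regret = 22 → Option 1.

Option 1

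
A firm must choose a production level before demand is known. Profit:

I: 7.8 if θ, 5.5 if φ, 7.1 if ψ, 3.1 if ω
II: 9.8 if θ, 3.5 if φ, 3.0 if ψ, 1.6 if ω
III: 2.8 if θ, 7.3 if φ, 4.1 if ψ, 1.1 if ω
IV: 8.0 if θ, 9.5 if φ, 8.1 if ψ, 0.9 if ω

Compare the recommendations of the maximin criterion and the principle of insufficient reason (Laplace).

Row minima: I=3.1, II=1.6, III=1.1, IV=0.9
Best worst-case = 3.1 → I.
Row averages: I=5.875, II=4.475, III=3.825, IV=6.625
Highest average = 6.625 → IV.

maximin → I; laplace → IV (disagree)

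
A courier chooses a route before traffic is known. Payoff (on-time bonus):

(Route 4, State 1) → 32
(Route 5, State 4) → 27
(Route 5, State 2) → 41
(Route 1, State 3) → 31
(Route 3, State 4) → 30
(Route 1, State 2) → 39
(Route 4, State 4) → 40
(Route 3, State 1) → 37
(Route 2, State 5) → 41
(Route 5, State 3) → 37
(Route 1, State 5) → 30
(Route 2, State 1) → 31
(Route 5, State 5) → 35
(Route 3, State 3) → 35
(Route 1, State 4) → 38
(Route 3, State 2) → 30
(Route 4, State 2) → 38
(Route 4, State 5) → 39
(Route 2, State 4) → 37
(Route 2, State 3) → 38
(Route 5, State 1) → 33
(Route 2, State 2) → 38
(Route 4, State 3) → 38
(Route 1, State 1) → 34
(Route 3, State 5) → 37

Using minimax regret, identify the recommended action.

Column bests: State 1=37, State 2=41, State 3=38, State 4=40, State 5=41.
Route 1 regrets: 3, 2, 7, 2, 11 → max 11
Route 2 regrets: 6, 3, 0, 3, 0 → max 6
Route 3 regrets: 0, 11, 3, 10, 4 → max 11
Route 4 regrets: 5, 3, 0, 0, 2 → max 5
Route 5 regrets: 4, 0, 1, 13, 6 → max 13
Smallest max regret = 5 → Route 4.

Route 4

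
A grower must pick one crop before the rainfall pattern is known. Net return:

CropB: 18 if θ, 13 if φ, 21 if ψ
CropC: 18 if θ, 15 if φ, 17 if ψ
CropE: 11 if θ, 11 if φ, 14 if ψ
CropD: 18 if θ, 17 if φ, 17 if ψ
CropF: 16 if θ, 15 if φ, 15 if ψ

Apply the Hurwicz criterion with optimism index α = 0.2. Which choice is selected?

CropD

CropB: 0.2·21 + 0.8·13 = 14.6
CropC: 0.2·18 + 0.8·15 = 15.6
CropE: 0.2·14 + 0.8·11 = 11.6
CropD: 0.2·18 + 0.8·17 = 17.2
CropF: 0.2·16 + 0.8·15 = 15.2
Highest Hurwicz score = 17.2 → CropD.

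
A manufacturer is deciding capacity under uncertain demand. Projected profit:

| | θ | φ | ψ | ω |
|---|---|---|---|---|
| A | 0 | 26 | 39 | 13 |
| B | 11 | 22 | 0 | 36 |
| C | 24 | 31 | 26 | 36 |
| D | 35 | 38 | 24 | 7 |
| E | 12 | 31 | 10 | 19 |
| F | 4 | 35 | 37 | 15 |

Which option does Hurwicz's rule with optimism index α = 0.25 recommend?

A: 0.25·39 + 0.75·0 = 9.75
B: 0.25·36 + 0.75·0 = 9
C: 0.25·36 + 0.75·24 = 27
D: 0.25·38 + 0.75·7 = 14.75
E: 0.25·31 + 0.75·10 = 15.25
F: 0.25·37 + 0.75·4 = 12.25
Highest Hurwicz score = 27 → C.

C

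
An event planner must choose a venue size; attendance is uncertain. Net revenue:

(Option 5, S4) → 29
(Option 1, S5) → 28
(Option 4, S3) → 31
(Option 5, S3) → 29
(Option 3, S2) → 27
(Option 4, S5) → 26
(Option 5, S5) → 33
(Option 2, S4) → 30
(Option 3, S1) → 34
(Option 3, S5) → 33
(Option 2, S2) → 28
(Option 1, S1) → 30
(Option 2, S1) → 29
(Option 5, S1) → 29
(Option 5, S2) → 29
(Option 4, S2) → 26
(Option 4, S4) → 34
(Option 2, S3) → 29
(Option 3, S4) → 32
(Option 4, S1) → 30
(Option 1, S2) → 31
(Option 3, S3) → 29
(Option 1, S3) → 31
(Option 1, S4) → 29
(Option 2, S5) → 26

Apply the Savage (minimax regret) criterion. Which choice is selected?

Option 3

Column bests: S1=34, S2=31, S3=31, S4=34, S5=33.
Option 1 regrets: 4, 0, 0, 5, 5 → max 5
Option 2 regrets: 5, 3, 2, 4, 7 → max 7
Option 3 regrets: 0, 4, 2, 2, 0 → max 4
Option 4 regrets: 4, 5, 0, 0, 7 → max 7
Option 5 regrets: 5, 2, 2, 5, 0 → max 5
Smallest max regret = 4 → Option 3.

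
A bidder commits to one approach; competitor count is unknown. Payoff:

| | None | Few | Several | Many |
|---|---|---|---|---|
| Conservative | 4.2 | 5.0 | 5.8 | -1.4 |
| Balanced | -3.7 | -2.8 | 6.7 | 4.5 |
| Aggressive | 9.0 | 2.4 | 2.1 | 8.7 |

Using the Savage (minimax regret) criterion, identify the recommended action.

Column bests: None=9.0, Few=5.0, Several=6.7, Many=8.7.
Conservative regrets: 4.8, 0.0, 0.9, 10.1 → max 10.1
Balanced regrets: 12.7, 7.8, 0.0, 4.2 → max 12.7
Aggressive regrets: 0.0, 2.6, 4.6, 0.0 → max 4.6
Smallest max regret = 4.6 → Aggressive.

Aggressive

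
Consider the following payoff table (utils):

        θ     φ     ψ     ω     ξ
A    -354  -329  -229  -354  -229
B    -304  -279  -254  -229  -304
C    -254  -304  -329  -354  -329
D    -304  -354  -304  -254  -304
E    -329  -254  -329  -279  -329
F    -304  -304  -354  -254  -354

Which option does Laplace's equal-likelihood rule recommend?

B

Row averages: A=-299, B=-274, C=-314, D=-304, E=-304, F=-314
Highest average = -274 → B.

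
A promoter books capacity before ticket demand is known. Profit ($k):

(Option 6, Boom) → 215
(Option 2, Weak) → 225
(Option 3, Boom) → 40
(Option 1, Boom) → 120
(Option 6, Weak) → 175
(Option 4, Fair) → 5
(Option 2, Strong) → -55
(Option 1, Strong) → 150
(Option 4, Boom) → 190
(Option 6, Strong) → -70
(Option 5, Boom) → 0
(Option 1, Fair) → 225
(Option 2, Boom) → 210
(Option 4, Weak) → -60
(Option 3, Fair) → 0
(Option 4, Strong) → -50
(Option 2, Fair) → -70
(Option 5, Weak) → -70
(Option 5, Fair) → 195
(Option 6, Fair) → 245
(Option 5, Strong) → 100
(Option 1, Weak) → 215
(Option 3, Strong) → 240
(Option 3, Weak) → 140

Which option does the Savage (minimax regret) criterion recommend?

Option 1

Column bests: Weak=225, Fair=245, Strong=240, Boom=215.
Option 1 regrets: 10, 20, 90, 95 → max 95
Option 2 regrets: 0, 315, 295, 5 → max 315
Option 3 regrets: 85, 245, 0, 175 → max 245
Option 4 regrets: 285, 240, 290, 25 → max 290
Option 5 regrets: 295, 50, 140, 215 → max 295
Option 6 regrets: 50, 0, 310, 0 → max 310
Smallest max regret = 95 → Option 1.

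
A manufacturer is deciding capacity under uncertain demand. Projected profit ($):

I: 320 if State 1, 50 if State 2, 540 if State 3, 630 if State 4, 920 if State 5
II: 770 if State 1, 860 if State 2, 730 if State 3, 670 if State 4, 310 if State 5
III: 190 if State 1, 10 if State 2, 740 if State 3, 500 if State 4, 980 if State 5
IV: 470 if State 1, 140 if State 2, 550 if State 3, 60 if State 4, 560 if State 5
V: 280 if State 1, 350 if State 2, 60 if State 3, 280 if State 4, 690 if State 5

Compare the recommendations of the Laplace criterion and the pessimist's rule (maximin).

laplace → II; maximin → II (agree)

Row averages: I=492, II=668, III=484, IV=356, V=332
Highest average = 668 → II.
Row minima: I=50, II=310, III=10, IV=60, V=60
Best worst-case = 310 → II.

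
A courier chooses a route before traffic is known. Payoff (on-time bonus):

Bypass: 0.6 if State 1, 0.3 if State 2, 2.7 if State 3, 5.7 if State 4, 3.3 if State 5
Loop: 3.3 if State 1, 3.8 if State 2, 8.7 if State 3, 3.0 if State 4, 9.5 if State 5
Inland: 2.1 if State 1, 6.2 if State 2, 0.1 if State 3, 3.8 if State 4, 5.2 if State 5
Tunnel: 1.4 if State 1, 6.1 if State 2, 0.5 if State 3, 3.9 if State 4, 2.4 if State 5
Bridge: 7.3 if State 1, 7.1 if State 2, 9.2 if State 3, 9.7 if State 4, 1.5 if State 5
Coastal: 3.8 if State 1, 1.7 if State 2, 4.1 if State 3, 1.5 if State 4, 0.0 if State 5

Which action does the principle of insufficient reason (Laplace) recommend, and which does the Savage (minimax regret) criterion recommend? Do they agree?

laplace → Bridge; minimax regret → Loop (disagree)

Row averages: Bypass=2.52, Loop=5.66, Inland=3.48, Tunnel=2.86, Bridge=6.96, Coastal=2.22
Highest average = 6.96 → Bridge.
Column bests: State 1=7.3, State 2=7.1, State 3=9.2, State 4=9.7, State 5=9.5.
Bypass regrets: 6.7, 6.8, 6.5, 4.0, 6.2 → max 6.8
Loop regrets: 4.0, 3.3, 0.5, 6.7, 0.0 → max 6.7
Inland regrets: 5.2, 0.9, 9.1, 5.9, 4.3 → max 9.1
Tunnel regrets: 5.9, 1.0, 8.7, 5.8, 7.1 → max 8.7
Bridge regrets: 0.0, 0.0, 0.0, 0.0, 8.0 → max 8.0
Coastal regrets: 3.5, 5.4, 5.1, 8.2, 9.5 → max 9.5
Smallest max regret = 6.7 → Loop.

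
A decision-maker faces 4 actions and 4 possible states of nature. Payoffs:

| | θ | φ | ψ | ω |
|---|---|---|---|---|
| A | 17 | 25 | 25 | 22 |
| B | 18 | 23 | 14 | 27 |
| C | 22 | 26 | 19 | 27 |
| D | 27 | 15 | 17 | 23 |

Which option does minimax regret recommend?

C

Column bests: θ=27, φ=26, ψ=25, ω=27.
A regrets: 10, 1, 0, 5 → max 10
B regrets: 9, 3, 11, 0 → max 11
C regrets: 5, 0, 6, 0 → max 6
D regrets: 0, 11, 8, 4 → max 11
Smallest max regret = 6 → C.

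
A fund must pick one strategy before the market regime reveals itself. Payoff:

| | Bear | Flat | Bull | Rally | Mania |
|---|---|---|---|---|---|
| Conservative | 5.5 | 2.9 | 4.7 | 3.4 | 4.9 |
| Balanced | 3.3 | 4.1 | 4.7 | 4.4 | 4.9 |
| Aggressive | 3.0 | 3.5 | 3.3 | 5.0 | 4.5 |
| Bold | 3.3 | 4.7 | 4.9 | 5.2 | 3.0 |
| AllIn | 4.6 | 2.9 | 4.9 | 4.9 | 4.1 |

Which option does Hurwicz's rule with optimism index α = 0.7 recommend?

Conservative: 0.7·5.5 + 0.3·2.9 = 4.72
Balanced: 0.7·4.9 + 0.3·3.3 = 4.42
Aggressive: 0.7·5.0 + 0.3·3.0 = 4.4
Bold: 0.7·5.2 + 0.3·3.0 = 4.54
AllIn: 0.7·4.9 + 0.3·2.9 = 4.3
Highest Hurwicz score = 4.72 → Conservative.

Conservative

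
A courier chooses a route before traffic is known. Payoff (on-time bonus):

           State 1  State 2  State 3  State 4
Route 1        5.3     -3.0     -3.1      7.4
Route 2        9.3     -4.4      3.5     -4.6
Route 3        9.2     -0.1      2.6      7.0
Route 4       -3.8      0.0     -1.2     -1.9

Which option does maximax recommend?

Row maxima: Route 1=7.4, Route 2=9.3, Route 3=9.2, Route 4=0.0
Best best-case = 9.3 → Route 2.

Route 2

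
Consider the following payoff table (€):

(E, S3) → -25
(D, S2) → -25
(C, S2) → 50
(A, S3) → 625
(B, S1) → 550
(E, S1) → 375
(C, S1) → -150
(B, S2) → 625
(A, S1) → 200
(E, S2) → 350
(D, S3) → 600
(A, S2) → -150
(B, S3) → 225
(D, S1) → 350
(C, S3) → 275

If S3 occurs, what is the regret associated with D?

Best payoff under S3 is 625.
Regret = 625 − 600 = 25.

25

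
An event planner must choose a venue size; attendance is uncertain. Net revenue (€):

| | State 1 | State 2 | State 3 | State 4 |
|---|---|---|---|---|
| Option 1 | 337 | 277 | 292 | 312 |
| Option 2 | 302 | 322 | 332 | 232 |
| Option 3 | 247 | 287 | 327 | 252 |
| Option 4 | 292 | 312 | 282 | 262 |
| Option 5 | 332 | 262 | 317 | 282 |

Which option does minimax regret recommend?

Column bests: State 1=337, State 2=322, State 3=332, State 4=312.
Option 1 regrets: 0, 45, 40, 0 → max 45
Option 2 regrets: 35, 0, 0, 80 → max 80
Option 3 regrets: 90, 35, 5, 60 → max 90
Option 4 regrets: 45, 10, 50, 50 → max 50
Option 5 regrets: 5, 60, 15, 30 → max 60
Smallest max regret = 45 → Option 1.

Option 1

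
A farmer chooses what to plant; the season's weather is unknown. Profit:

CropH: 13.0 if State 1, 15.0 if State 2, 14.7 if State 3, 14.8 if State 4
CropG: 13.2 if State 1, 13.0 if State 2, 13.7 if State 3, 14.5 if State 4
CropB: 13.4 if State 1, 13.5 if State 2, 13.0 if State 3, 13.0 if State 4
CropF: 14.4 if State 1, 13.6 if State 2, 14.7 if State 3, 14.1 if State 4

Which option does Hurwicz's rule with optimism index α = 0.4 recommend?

CropH: 0.4·15.0 + 0.6·13.0 = 13.8
CropG: 0.4·14.5 + 0.6·13.0 = 13.6
CropB: 0.4·13.5 + 0.6·13.0 = 13.2
CropF: 0.4·14.7 + 0.6·13.6 = 14.04
Highest Hurwicz score = 14.04 → CropF.

CropF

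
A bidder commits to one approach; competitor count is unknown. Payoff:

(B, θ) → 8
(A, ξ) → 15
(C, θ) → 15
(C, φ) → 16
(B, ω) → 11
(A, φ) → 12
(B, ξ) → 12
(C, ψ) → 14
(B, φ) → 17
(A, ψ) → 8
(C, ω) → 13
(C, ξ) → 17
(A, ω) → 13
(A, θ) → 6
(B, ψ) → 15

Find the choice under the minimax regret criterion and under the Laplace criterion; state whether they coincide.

minimax regret → C; laplace → C (agree)

Column bests: θ=15, φ=17, ψ=15, ω=13, ξ=17.
A regrets: 9, 5, 7, 0, 2 → max 9
B regrets: 7, 0, 0, 2, 5 → max 7
C regrets: 0, 1, 1, 0, 0 → max 1
Smallest max regret = 1 → C.
Row averages: A=10.8, B=12.6, C=15
Highest average = 15 → C.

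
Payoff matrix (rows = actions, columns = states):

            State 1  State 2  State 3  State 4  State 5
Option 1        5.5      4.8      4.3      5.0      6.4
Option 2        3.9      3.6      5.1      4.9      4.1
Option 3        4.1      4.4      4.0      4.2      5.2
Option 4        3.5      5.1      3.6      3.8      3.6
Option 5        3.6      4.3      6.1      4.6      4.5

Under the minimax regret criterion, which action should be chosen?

Column bests: State 1=5.5, State 2=5.1, State 3=6.1, State 4=5.0, State 5=6.4.
Option 1 regrets: 0.0, 0.3, 1.8, 0.0, 0.0 → max 1.8
Option 2 regrets: 1.6, 1.5, 1.0, 0.1, 2.3 → max 2.3
Option 3 regrets: 1.4, 0.7, 2.1, 0.8, 1.2 → max 2.1
Option 4 regrets: 2.0, 0.0, 2.5, 1.2, 2.8 → max 2.8
Option 5 regrets: 1.9, 0.8, 0.0, 0.4, 1.9 → max 1.9
Smallest max regret = 1.8 → Option 1.

Option 1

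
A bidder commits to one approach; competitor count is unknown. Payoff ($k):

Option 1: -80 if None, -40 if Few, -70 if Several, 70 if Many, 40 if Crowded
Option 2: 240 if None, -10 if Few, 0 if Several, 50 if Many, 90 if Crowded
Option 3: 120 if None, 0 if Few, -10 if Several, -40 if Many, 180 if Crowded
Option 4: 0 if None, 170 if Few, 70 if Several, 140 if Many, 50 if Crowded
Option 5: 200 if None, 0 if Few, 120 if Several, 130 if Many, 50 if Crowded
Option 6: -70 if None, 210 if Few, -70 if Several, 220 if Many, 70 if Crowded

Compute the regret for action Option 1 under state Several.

190

Best payoff under Several is 120.
Regret = 120 − (-70) = 190.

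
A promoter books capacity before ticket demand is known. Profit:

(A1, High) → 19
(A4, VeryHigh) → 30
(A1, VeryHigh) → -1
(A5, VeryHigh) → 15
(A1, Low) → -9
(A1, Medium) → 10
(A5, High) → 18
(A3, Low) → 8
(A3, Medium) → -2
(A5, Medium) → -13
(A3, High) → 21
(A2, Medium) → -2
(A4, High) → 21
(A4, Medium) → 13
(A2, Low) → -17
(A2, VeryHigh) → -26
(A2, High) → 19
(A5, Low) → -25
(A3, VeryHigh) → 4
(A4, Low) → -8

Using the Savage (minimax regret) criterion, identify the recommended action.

A4

Column bests: Low=8, Medium=13, High=21, VeryHigh=30.
A1 regrets: 17, 3, 2, 31 → max 31
A2 regrets: 25, 15, 2, 56 → max 56
A3 regrets: 0, 15, 0, 26 → max 26
A4 regrets: 16, 0, 0, 0 → max 16
A5 regrets: 33, 26, 3, 15 → max 33
Smallest max regret = 16 → A4.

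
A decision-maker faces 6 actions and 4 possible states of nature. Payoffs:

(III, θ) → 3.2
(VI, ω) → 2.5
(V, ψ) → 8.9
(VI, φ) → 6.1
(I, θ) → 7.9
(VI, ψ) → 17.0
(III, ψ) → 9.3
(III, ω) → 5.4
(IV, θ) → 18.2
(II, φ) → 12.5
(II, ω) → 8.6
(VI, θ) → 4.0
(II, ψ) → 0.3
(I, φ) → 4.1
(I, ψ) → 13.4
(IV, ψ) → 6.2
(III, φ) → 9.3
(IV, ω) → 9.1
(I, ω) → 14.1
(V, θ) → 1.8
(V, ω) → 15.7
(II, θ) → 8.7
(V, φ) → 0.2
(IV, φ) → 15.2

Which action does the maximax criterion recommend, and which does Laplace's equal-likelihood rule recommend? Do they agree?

maximax → IV; laplace → IV (agree)

Row maxima: I=14.1, II=12.5, III=9.3, IV=18.2, V=15.7, VI=17.0
Best best-case = 18.2 → IV.
Row averages: I=9.875, II=7.525, III=6.8, IV=12.175, V=6.65, VI=7.4
Highest average = 12.175 → IV.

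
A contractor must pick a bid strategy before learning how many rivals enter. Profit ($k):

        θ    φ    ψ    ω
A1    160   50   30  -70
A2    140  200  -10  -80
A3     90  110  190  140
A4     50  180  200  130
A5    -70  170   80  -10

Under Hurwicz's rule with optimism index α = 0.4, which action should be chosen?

A3

A1: 0.4·160 + 0.6·(-70) = 22
A2: 0.4·200 + 0.6·(-80) = 32
A3: 0.4·190 + 0.6·90 = 130
A4: 0.4·200 + 0.6·50 = 110
A5: 0.4·170 + 0.6·(-70) = 26
Highest Hurwicz score = 130 → A3.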